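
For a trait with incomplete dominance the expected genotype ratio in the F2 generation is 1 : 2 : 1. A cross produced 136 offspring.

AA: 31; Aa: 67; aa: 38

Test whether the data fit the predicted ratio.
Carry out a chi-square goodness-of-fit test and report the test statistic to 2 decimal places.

Ratio total = 4. Expected counts: 136×1/4 = 34, 136×2/4 = 68, 136×1/4 = 34.
AA: (31 − 34)²/34 = 9/34 = 0.265
Aa: (67 − 68)²/68 = 1/68 = 0.015
aa: (38 − 34)²/34 = 16/34 = 0.471
Sum = 0.75

0.75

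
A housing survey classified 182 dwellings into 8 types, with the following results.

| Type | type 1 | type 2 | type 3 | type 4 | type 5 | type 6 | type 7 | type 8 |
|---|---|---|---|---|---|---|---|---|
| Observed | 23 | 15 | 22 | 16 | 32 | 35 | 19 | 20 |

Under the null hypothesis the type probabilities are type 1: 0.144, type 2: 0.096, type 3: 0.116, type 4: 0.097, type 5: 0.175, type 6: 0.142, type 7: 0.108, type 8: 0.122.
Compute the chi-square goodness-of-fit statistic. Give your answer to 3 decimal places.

4.420

Expected counts E_i = n·p_i: 182×0.144 = 26.208, 182×0.096 = 17.472, 182×0.116 = 21.112, 182×0.097 = 17.654, 182×0.175 = 31.85, 182×0.142 = 25.844, 182×0.108 = 19.656, 182×0.122 = 22.204.
type 1: (23 − 26.208)²/26.208 = 10.291264/26.208 = 0.3927
type 2: (15 − 17.472)²/17.472 = 6.110784/17.472 = 0.3497
type 3: (22 − 21.112)²/21.112 = 0.788544/21.112 = 0.0374
type 4: (16 − 17.654)²/17.654 = 2.735716/17.654 = 0.1550
type 5: (32 − 31.85)²/31.85 = 0.0225/31.85 = 0.0007
type 6: (35 − 25.844)²/25.844 = 83.832336/25.844 = 3.2438
type 7: (19 − 19.656)²/19.656 = 0.430336/19.656 = 0.0219
type 8: (20 − 22.204)²/22.204 = 4.857616/22.204 = 0.2188
Sum = 4.420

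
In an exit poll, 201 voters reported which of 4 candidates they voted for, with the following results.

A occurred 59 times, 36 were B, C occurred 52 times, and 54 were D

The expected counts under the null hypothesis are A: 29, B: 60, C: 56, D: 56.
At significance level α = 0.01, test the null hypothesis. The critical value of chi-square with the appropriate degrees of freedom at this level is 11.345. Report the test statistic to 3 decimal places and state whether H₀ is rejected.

40.992; reject

cat         O        E   (O−E)²/E
A          59       29    31.0345
B          36       60     9.6000
C          52       56     0.2857
D          54       56     0.0714
Sum = 40.992
df = 3. Since 40.992 > 11.345, we reject H₀.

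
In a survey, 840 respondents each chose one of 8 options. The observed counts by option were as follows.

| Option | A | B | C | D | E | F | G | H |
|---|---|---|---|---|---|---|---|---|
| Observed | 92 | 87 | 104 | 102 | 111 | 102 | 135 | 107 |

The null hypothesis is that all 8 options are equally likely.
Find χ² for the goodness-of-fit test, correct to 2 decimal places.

Expected count for each of the 8 categories: 840/8 = 105.
χ² = (92−105)²/105 + (87−105)²/105 + (104−105)²/105 + (102−105)²/105 + (111−105)²/105 + (102−105)²/105 + (135−105)²/105 + (107−105)²/105
   = 1.610 + 3.086 + 0.010 + 0.086 + 0.343 + 0.086 + 8.571 + 0.038
Sum = 13.83

13.83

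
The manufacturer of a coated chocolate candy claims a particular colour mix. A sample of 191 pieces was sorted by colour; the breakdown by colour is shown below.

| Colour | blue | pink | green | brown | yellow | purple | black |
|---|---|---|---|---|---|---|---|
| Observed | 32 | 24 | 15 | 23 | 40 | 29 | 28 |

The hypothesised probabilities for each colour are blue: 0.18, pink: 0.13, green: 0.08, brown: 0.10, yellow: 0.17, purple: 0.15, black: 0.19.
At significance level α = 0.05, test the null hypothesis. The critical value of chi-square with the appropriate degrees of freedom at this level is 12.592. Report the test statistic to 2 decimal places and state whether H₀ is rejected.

Expected counts E_i = n·p_i: 191×0.18 = 34.38, 191×0.13 = 24.83, 191×0.08 = 15.28, 191×0.10 = 19.1, 191×0.17 = 32.47, 191×0.15 = 28.65, 191×0.19 = 36.29.
cat         O        E   (O−E)²/E
blue       32    34.38      0.165
pink       24    24.83      0.028
green      15    15.28      0.005
brown      23     19.1      0.796
yellow     40    32.47      1.746
purple     29    28.65      0.004
black      28    36.29      1.894
Sum = 4.64
df = 6. Since 4.64 < 12.592, we do not reject H₀.

4.64; do not reject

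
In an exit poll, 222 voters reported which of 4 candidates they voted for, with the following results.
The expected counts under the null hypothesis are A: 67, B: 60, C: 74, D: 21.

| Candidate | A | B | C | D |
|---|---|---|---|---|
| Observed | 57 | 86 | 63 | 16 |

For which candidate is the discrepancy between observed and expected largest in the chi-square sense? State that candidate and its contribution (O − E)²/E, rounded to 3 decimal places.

B, 11.267

A: (57 − 67)²/67 = 100/67 = 1.4925
B: (86 − 60)²/60 = 676/60 = 11.2667
C: (63 − 74)²/74 = 121/74 = 1.6351
D: (16 − 21)²/21 = 25/21 = 1.1905
The largest term is for B: 11.267.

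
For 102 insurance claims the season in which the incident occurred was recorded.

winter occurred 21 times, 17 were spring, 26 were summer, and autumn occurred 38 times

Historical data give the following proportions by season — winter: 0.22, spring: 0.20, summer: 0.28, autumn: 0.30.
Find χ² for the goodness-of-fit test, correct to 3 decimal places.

Expected counts E_i = n·p_i: 102×0.22 = 22.44, 102×0.20 = 20.4, 102×0.28 = 28.56, 102×0.30 = 30.6.
χ² = (21−22.44)²/22.44 + (17−20.4)²/20.4 + (26−28.56)²/28.56 + (38−30.6)²/30.6
   = 0.0924 + 0.5667 + 0.2295 + 1.7895
Sum = 2.678

2.678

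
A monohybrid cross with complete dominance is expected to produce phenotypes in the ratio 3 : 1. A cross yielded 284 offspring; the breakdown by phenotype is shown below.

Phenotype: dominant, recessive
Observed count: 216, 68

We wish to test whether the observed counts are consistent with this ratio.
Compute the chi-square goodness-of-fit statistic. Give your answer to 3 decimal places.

Ratio total = 4. Expected counts: 284×3/4 = 213, 284×1/4 = 71.
cat            O        E   (O−E)²/E
dominant     216      213     0.0423
recessive     68       71     0.1268
Sum = 0.169

0.169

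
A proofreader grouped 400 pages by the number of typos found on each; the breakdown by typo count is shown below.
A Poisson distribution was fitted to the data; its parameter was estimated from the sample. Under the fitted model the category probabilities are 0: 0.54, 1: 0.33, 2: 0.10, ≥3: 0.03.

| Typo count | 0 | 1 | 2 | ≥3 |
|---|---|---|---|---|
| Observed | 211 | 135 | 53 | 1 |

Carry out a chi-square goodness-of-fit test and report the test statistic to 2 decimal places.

Expected counts E_i = n·p_i: 400×0.54 = 216, 400×0.33 = 132, 400×0.10 = 40, 400×0.03 = 12.
0: (211 − 216)²/216 = 25/216 = 0.116
1: (135 − 132)²/132 = 9/132 = 0.068
2: (53 − 40)²/40 = 169/40 = 4.225
≥3: (1 − 12)²/12 = 121/12 = 10.083
Sum = 14.49

14.49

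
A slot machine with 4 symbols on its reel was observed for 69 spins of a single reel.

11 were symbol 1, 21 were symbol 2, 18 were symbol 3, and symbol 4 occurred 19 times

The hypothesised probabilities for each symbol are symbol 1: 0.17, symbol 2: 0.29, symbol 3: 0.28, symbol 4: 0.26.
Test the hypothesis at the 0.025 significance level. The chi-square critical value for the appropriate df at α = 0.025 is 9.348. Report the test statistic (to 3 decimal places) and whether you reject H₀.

0.247; do not reject

Expected counts E_i = n·p_i: 69×0.17 = 11.73, 69×0.29 = 20.01, 69×0.28 = 19.32, 69×0.26 = 17.94.
χ² = (11−11.73)²/11.73 + (21−20.01)²/20.01 + (18−19.32)²/19.32 + (19−17.94)²/17.94
   = 0.0454 + 0.0490 + 0.0902 + 0.0626
Sum = 0.247
df = 3. Since 0.247 < 9.348, we do not reject H₀.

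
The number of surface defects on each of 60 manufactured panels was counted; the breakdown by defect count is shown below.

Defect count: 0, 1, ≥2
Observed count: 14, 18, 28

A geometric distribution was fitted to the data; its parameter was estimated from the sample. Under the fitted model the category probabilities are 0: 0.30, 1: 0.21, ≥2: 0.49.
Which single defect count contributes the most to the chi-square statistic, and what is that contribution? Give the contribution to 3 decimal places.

Expected counts E_i = n·p_i: 60×0.30 = 18, 60×0.21 = 12.6, 60×0.49 = 29.4.
0: (14 − 18)²/18 = 16/18 = 0.8889
1: (18 − 12.6)²/12.6 = 29.16/12.6 = 2.3143
≥2: (28 − 29.4)²/29.4 = 1.96/29.4 = 0.0667
The largest term is for 1: 2.314.

1, 2.314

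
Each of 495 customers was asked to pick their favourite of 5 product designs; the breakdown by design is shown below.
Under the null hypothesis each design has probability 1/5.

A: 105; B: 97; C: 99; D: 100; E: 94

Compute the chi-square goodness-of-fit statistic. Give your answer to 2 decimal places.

Expected count for each of the 5 categories: 495/5 = 99.
χ² = (105−99)²/99 + (97−99)²/99 + (99−99)²/99 + (100−99)²/99 + (94−99)²/99
   = 0.364 + 0.040 + 0.000 + 0.010 + 0.253
Sum = 0.67

0.67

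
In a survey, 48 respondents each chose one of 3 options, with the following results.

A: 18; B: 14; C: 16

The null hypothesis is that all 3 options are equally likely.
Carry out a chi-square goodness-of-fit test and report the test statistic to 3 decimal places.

Expected count for each of the 3 categories: 48/3 = 16.
χ² = (18−16)²/16 + (14−16)²/16 + (16−16)²/16
   = 0.2500 + 0.2500 + 0.0000
Sum = 0.500

0.500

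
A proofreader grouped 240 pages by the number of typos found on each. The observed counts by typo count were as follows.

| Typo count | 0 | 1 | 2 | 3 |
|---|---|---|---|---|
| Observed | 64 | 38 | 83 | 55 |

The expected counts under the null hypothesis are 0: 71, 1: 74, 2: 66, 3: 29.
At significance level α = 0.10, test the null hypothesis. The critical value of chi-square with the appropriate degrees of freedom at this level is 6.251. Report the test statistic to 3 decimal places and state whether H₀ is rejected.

45.893; reject

0: (64 − 71)²/71 = 49/71 = 0.6901
1: (38 − 74)²/74 = 1296/74 = 17.5135
2: (83 − 66)²/66 = 289/66 = 4.3788
3: (55 − 29)²/29 = 676/29 = 23.3103
Sum = 45.893
df = 3. Since 45.893 > 6.251, we reject H₀.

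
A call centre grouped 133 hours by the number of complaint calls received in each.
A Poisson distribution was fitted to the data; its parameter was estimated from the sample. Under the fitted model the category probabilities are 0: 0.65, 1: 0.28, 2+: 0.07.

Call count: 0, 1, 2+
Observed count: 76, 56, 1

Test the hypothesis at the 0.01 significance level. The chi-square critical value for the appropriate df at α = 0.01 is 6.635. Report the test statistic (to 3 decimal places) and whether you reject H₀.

18.131; reject

Expected counts E_i = n·p_i: 133×0.65 = 86.45, 133×0.28 = 37.24, 133×0.07 = 9.31.
χ² = (76−86.45)²/86.45 + (56−37.24)²/37.24 + (1−9.31)²/9.31
   = 1.2632 + 9.4505 + 7.4174
Sum = 18.131
df = 1. Since 18.131 > 6.635, we reject H₀.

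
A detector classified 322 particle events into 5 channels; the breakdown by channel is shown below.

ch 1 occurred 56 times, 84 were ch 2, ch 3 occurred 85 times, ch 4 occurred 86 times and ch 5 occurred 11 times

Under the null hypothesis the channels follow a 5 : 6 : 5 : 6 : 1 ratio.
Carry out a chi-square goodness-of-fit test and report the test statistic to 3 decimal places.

6.705

Ratio total = 23. Expected counts: 322×5/23 = 70, 322×6/23 = 84, 322×5/23 = 70, 322×6/23 = 84, 322×1/23 = 14.
cat         O        E   (O−E)²/E
ch 1       56       70     2.8000
ch 2       84       84     0.0000
ch 3       85       70     3.2143
ch 4       86       84     0.0476
ch 5       11       14     0.6429
Sum = 6.705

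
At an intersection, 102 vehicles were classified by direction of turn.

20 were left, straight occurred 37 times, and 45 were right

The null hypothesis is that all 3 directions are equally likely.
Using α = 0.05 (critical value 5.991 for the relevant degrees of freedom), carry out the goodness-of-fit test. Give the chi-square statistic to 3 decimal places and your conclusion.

Expected count for each of the 3 categories: 102/3 = 34.
χ² = (20−34)²/34 + (37−34)²/34 + (45−34)²/34
   = 5.7647 + 0.2647 + 3.5588
Sum = 9.588
df = 2. Since 9.588 > 5.991, we reject H₀.

9.588; reject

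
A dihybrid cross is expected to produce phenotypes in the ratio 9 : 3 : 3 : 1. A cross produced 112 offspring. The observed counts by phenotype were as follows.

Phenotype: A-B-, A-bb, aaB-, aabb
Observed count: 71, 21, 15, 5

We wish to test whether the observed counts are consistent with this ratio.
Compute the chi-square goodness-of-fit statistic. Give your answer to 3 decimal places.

3.302

Ratio total = 16. Expected counts: 112×9/16 = 63, 112×3/16 = 21, 112×3/16 = 21, 112×1/16 = 7.
cat         O        E   (O−E)²/E
A-B-       71       63     1.0159
A-bb       21       21     0.0000
aaB-       15       21     1.7143
aabb        5        7     0.5714
Sum = 3.302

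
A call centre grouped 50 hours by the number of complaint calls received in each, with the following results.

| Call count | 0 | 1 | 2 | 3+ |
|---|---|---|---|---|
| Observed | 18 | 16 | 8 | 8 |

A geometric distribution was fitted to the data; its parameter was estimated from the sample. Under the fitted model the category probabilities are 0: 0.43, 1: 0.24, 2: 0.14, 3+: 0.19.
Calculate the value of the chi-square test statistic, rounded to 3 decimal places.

Expected counts E_i = n·p_i: 50×0.43 = 21.5, 50×0.24 = 12, 50×0.14 = 7, 50×0.19 = 9.5.
0: (18 − 21.5)²/21.5 = 12.25/21.5 = 0.5698
1: (16 − 12)²/12 = 16/12 = 1.3333
2: (8 − 7)²/7 = 1/7 = 0.1429
3+: (8 − 9.5)²/9.5 = 2.25/9.5 = 0.2368
Sum = 2.283

2.283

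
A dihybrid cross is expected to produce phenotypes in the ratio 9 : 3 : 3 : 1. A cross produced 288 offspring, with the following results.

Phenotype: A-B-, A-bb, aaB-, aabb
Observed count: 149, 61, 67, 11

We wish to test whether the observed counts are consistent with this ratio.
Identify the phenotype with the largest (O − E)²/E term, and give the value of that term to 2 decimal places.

aaB-, 3.13

Ratio total = 16. Expected counts: 288×9/16 = 162, 288×3/16 = 54, 288×3/16 = 54, 288×1/16 = 18.
χ² = (149−162)²/162 + (61−54)²/54 + (67−54)²/54 + (11−18)²/18
   = 1.043 + 0.907 + 3.130 + 2.722
The largest term is for aaB-: 3.13.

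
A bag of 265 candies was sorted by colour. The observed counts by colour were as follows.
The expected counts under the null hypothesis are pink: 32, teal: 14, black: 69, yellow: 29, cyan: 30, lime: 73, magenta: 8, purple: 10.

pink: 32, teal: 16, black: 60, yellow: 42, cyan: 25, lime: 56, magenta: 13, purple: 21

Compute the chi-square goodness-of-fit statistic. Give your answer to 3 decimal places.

27.304

χ² = (32−32)²/32 + (16−14)²/14 + (60−69)²/69 + (42−29)²/29 + (25−30)²/30 + (56−73)²/73 + (13−8)²/8 + (21−10)²/10
   = 0.0000 + 0.2857 + 1.1739 + 5.8276 + 0.8333 + 3.9589 + 3.1250 + 12.1000
Sum = 27.304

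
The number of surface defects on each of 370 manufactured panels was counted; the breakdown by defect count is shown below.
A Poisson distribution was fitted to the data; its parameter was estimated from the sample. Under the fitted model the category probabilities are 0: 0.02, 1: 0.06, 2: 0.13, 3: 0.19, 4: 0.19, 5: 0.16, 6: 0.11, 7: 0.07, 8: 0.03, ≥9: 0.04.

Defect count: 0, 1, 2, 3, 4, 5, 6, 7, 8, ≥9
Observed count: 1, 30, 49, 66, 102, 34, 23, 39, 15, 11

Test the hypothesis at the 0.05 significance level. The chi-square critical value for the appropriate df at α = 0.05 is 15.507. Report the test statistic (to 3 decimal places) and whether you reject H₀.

Expected counts E_i = n·p_i: 370×0.02 = 7.4, 370×0.06 = 22.2, 370×0.13 = 48.1, 370×0.19 = 70.3, 370×0.19 = 70.3, 370×0.16 = 59.2, 370×0.11 = 40.7, 370×0.07 = 25.9, 370×0.03 = 11.1, 370×0.04 = 14.8.
χ² = (1−7.4)²/7.4 + (30−22.2)²/22.2 + (49−48.1)²/48.1 + (66−70.3)²/70.3 + (102−70.3)²/70.3 + (34−59.2)²/59.2 + (23−40.7)²/40.7 + (39−25.9)²/25.9 + (15−11.1)²/11.1 + (11−14.8)²/14.8
   = 5.5351 + 2.7405 + 0.0168 + 0.2630 + 14.2943 + 10.7270 + 7.6975 + 6.6259 + 1.3703 + 0.9757
Sum = 50.246
df = 8. Since 50.246 > 15.507, we reject H₀.

50.246; reject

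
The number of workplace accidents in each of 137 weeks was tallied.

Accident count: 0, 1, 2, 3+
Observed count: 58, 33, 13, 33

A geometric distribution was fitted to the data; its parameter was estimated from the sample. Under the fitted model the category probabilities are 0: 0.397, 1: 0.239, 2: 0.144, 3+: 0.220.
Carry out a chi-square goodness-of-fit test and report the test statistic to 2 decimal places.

2.81

Expected counts E_i = n·p_i: 137×0.397 = 54.389, 137×0.239 = 32.743, 137×0.144 = 19.728, 137×0.220 = 30.14.
χ² = (58−54.389)²/54.389 + (33−32.743)²/32.743 + (13−19.728)²/19.728 + (33−30.14)²/30.14
   = 0.240 + 0.002 + 2.295 + 0.271
Sum = 2.81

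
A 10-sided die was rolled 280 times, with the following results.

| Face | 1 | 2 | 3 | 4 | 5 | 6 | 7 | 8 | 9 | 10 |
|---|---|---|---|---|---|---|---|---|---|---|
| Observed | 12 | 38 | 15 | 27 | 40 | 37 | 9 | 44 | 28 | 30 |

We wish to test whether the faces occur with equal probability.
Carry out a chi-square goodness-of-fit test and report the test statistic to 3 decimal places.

49.000

Expected count for each of the 10 categories: 280/10 = 28.
1: (12 − 28)²/28 = 256/28 = 9.1429
2: (38 − 28)²/28 = 100/28 = 3.5714
3: (15 − 28)²/28 = 169/28 = 6.0357
4: (27 − 28)²/28 = 1/28 = 0.0357
5: (40 − 28)²/28 = 144/28 = 5.1429
6: (37 − 28)²/28 = 81/28 = 2.8929
7: (9 − 28)²/28 = 361/28 = 12.8929
8: (44 − 28)²/28 = 256/28 = 9.1429
9: (28 − 28)²/28 = 0/28 = 0.0000
10: (30 − 28)²/28 = 4/28 = 0.1429
Sum = 49.000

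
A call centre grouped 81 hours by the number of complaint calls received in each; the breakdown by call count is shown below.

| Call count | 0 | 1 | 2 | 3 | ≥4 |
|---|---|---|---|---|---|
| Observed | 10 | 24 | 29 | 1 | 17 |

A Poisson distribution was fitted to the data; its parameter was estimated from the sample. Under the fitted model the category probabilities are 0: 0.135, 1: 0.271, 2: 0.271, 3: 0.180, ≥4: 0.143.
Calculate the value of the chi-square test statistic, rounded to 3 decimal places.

Expected counts E_i = n·p_i: 81×0.135 = 10.935, 81×0.271 = 21.951, 81×0.271 = 21.951, 81×0.180 = 14.58, 81×0.143 = 11.583.
χ² = (10−10.935)²/10.935 + (24−21.951)²/21.951 + (29−21.951)²/21.951 + (1−14.58)²/14.58 + (17−11.583)²/11.583
   = 0.0799 + 0.1913 + 2.2636 + 12.6486 + 2.5334
Sum = 17.717

17.717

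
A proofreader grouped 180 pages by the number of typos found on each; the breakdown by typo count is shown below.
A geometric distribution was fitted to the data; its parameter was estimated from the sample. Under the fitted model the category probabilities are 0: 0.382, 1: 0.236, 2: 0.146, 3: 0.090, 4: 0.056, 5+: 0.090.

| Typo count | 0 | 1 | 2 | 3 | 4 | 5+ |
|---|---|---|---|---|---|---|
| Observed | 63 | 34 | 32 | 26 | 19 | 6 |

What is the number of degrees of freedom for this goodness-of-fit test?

4

There are k = 6 categories and 1 parameter estimated from the data, so df = 6 − 1 − 1 = 4.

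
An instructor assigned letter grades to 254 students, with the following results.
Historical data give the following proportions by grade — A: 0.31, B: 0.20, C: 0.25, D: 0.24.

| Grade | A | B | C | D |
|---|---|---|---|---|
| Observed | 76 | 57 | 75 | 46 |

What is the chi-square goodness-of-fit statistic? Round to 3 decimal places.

Expected counts E_i = n·p_i: 254×0.31 = 78.74, 254×0.20 = 50.8, 254×0.25 = 63.5, 254×0.24 = 60.96.
cat         O        E   (O−E)²/E
A          76    78.74     0.0953
B          57     50.8     0.7567
C          75     63.5     2.0827
D          46    60.96     3.6713
Sum = 6.606

6.606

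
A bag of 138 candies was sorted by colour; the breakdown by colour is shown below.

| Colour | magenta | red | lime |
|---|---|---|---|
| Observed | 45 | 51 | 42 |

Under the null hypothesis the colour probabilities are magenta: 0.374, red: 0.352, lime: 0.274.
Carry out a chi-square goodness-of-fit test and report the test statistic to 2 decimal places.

1.43

Expected counts E_i = n·p_i: 138×0.374 = 51.612, 138×0.352 = 48.576, 138×0.274 = 37.812.
cat          O        E   (O−E)²/E
magenta     45   51.612      0.847
red         51   48.576      0.121
lime        42   37.812      0.464
Sum = 1.43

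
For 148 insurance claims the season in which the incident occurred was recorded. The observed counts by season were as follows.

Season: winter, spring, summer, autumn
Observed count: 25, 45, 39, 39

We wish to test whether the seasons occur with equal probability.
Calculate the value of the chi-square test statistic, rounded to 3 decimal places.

Under H₀ each category has probability 1/4, so each expected count is 148/4 = 37.
cat         O        E   (O−E)²/E
winter     25       37     3.8919
spring     45       37     1.7297
summer     39       37     0.1081
autumn     39       37     0.1081
Sum = 5.838

5.838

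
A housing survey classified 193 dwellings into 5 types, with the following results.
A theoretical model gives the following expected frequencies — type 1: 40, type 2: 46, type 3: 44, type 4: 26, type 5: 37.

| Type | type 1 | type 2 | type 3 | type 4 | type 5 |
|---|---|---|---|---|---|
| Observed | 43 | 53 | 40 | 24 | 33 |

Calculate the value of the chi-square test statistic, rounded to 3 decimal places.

2.240

type 1: (43 − 40)²/40 = 9/40 = 0.2250
type 2: (53 − 46)²/46 = 49/46 = 1.0652
type 3: (40 − 44)²/44 = 16/44 = 0.3636
type 4: (24 − 26)²/26 = 4/26 = 0.1538
type 5: (33 − 37)²/37 = 16/37 = 0.4324
Sum = 2.240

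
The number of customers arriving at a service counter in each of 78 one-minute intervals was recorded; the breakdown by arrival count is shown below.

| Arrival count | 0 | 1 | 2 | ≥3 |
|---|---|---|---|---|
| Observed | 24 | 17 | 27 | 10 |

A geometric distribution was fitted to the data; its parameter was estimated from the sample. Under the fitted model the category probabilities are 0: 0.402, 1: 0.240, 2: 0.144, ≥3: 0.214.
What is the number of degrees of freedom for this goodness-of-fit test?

2

There are k = 4 categories and 1 parameter estimated from the data, so df = 4 − 1 − 1 = 2.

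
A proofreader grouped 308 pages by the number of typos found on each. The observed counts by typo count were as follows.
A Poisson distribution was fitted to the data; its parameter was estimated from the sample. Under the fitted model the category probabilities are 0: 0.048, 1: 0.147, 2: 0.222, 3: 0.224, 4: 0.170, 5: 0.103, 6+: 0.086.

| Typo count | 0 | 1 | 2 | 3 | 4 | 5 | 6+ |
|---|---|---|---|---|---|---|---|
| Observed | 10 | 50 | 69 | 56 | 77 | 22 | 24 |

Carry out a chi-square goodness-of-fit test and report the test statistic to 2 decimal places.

19.30

Expected counts E_i = n·p_i: 308×0.048 = 14.784, 308×0.147 = 45.276, 308×0.222 = 68.376, 308×0.224 = 68.992, 308×0.170 = 52.36, 308×0.103 = 31.724, 308×0.086 = 26.488.
χ² = (10−14.784)²/14.784 + (50−45.276)²/45.276 + (69−68.376)²/68.376 + (56−68.992)²/68.992 + (77−52.36)²/52.36 + (22−31.724)²/31.724 + (24−26.488)²/26.488
   = 1.548 + 0.493 + 0.006 + 2.447 + 11.595 + 2.981 + 0.234
Sum = 19.30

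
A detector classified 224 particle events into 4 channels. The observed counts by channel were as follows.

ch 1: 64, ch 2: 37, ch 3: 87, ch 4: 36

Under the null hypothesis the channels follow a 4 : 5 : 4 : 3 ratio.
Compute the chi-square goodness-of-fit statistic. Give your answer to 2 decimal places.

Ratio total = 16. Expected counts: 224×4/16 = 56, 224×5/16 = 70, 224×4/16 = 56, 224×3/16 = 42.
cat         O        E   (O−E)²/E
ch 1       64       56      1.143
ch 2       37       70     15.557
ch 3       87       56     17.161
ch 4       36       42      0.857
Sum = 34.72

34.72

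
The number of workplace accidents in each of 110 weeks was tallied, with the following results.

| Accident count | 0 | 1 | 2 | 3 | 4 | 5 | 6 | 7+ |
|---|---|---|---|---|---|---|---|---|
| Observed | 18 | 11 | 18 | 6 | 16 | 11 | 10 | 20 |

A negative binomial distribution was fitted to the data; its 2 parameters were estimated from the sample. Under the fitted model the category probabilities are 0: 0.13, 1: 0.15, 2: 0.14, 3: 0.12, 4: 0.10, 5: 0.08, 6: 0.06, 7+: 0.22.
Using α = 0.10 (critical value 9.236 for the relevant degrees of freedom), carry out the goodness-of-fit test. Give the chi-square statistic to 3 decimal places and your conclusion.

12.460; reject

Expected counts E_i = n·p_i: 110×0.13 = 14.3, 110×0.15 = 16.5, 110×0.14 = 15.4, 110×0.12 = 13.2, 110×0.10 = 11, 110×0.08 = 8.8, 110×0.06 = 6.6, 110×0.22 = 24.2.
χ² = (18−14.3)²/14.3 + (11−16.5)²/16.5 + (18−15.4)²/15.4 + (6−13.2)²/13.2 + (16−11)²/11 + (11−8.8)²/8.8 + (10−6.6)²/6.6 + (20−24.2)²/24.2
   = 0.9573 + 1.8333 + 0.4390 + 3.9273 + 2.2727 + 0.5500 + 1.7515 + 0.7289
Sum = 12.460
df = 5. Since 12.460 > 9.236, we reject H₀.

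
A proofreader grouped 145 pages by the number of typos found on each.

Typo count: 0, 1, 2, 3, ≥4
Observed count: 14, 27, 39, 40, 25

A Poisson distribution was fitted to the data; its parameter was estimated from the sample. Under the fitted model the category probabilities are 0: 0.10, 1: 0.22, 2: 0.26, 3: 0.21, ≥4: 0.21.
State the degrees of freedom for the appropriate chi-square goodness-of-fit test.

3

There are k = 5 categories and 1 parameter estimated from the data, so df = 5 − 1 − 1 = 3.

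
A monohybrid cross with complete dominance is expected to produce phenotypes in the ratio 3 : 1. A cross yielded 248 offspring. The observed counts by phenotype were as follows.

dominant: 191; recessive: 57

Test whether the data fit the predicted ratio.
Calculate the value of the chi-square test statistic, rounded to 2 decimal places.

0.54

Ratio total = 4. Expected counts: 248×3/4 = 186, 248×1/4 = 62.
cat            O        E   (O−E)²/E
dominant     191      186      0.134
recessive     57       62      0.403
Sum = 0.54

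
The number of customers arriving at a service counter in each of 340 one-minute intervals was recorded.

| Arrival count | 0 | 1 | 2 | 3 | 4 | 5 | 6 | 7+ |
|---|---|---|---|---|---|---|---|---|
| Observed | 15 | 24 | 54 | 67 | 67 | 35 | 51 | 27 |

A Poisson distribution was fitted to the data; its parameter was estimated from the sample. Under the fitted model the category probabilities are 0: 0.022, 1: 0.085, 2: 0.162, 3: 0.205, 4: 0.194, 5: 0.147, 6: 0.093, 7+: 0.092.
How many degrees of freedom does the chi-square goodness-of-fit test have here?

6

There are k = 8 categories and 1 parameter estimated from the data, so df = 8 − 1 − 1 = 6.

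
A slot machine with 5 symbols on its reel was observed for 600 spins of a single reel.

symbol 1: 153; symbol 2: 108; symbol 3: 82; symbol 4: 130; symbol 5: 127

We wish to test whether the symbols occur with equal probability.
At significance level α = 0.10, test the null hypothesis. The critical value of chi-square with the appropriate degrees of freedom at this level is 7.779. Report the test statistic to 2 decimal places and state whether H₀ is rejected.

Expected count for each of the 5 categories: 600/5 = 120.
symbol 1: (153 − 120)²/120 = 1089/120 = 9.075
symbol 2: (108 − 120)²/120 = 144/120 = 1.200
symbol 3: (82 − 120)²/120 = 1444/120 = 12.033
symbol 4: (130 − 120)²/120 = 100/120 = 0.833
symbol 5: (127 − 120)²/120 = 49/120 = 0.408
Sum = 23.55
df = 4. Since 23.55 > 7.779, we reject H₀.

23.55; reject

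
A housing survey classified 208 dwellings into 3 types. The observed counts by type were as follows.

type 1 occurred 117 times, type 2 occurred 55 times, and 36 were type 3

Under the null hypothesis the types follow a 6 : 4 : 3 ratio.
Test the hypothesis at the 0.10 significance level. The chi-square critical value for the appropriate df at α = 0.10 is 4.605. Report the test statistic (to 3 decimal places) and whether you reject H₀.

Ratio total = 13. Expected counts: 208×6/13 = 96, 208×4/13 = 64, 208×3/13 = 48.
type 1: (117 − 96)²/96 = 441/96 = 4.5938
type 2: (55 − 64)²/64 = 81/64 = 1.2656
type 3: (36 − 48)²/48 = 144/48 = 3.0000
Sum = 8.859
df = 2. Since 8.859 > 4.605, we reject H₀.

8.859; reject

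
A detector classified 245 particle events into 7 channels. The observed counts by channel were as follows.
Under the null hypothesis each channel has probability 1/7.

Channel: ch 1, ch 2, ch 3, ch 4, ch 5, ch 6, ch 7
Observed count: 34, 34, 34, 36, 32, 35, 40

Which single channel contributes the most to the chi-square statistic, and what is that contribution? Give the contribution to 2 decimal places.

Under H₀ each category has probability 1/7, so each expected count is 245/7 = 35.
ch 1: (34 − 35)²/35 = 1/35 = 0.029
ch 2: (34 − 35)²/35 = 1/35 = 0.029
ch 3: (34 − 35)²/35 = 1/35 = 0.029
ch 4: (36 − 35)²/35 = 1/35 = 0.029
ch 5: (32 − 35)²/35 = 9/35 = 0.257
ch 6: (35 − 35)²/35 = 0/35 = 0.000
ch 7: (40 − 35)²/35 = 25/35 = 0.714
The largest term is for ch 7: 0.71.

ch 7, 0.71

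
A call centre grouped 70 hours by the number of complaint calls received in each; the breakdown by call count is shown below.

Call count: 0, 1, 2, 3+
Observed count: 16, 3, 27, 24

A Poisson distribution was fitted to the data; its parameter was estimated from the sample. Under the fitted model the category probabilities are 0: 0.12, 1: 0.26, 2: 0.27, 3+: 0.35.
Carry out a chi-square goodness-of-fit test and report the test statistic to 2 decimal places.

Expected counts E_i = n·p_i: 70×0.12 = 8.4, 70×0.26 = 18.2, 70×0.27 = 18.9, 70×0.35 = 24.5.
0: (16 − 8.4)²/8.4 = 57.76/8.4 = 6.876
1: (3 − 18.2)²/18.2 = 231.04/18.2 = 12.695
2: (27 − 18.9)²/18.9 = 65.61/18.9 = 3.471
3+: (24 − 24.5)²/24.5 = 0.25/24.5 = 0.010
Sum = 23.05

23.05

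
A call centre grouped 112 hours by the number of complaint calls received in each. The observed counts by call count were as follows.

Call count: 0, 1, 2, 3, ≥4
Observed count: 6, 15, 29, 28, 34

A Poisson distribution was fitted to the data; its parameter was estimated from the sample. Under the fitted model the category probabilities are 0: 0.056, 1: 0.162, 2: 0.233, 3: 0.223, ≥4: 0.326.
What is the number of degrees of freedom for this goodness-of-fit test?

3

There are k = 5 categories and 1 parameter estimated from the data, so df = 5 − 1 − 1 = 3.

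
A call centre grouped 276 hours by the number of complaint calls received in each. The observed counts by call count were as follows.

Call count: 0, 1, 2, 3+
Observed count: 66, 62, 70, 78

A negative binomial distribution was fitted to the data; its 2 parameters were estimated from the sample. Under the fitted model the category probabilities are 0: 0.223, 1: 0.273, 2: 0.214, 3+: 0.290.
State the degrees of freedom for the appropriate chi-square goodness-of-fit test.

There are k = 4 categories and 2 parameters estimated from the data, so df = 4 − 1 − 2 = 1.

1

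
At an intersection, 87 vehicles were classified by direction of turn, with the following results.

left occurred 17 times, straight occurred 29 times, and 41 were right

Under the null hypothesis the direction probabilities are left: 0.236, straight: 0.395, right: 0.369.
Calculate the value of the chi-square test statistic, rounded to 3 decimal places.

Expected counts E_i = n·p_i: 87×0.236 = 20.532, 87×0.395 = 34.365, 87×0.369 = 32.103.
cat           O        E   (O−E)²/E
left         17   20.532     0.6076
straight     29   34.365     0.8376
right        41   32.103     2.4657
Sum = 3.911

3.911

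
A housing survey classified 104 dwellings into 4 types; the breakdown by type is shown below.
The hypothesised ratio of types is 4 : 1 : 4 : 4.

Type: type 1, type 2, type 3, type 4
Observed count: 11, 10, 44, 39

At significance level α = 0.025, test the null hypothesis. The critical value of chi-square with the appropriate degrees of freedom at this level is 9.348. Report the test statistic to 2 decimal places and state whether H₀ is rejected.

20.31; reject

Ratio total = 13. Expected counts: 104×4/13 = 32, 104×1/13 = 8, 104×4/13 = 32, 104×4/13 = 32.
cat         O        E   (O−E)²/E
type 1     11       32     13.781
type 2     10        8      0.500
type 3     44       32      4.500
type 4     39       32      1.531
Sum = 20.31
df = 3. Since 20.31 > 9.348, we reject H₀.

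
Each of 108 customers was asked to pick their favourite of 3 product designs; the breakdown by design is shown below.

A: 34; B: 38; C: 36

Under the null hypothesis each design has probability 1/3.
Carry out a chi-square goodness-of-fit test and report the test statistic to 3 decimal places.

Under H₀ each category has probability 1/3, so each expected count is 108/3 = 36.
cat         O        E   (O−E)²/E
A          34       36     0.1111
B          38       36     0.1111
C          36       36     0.0000
Sum = 0.222

0.222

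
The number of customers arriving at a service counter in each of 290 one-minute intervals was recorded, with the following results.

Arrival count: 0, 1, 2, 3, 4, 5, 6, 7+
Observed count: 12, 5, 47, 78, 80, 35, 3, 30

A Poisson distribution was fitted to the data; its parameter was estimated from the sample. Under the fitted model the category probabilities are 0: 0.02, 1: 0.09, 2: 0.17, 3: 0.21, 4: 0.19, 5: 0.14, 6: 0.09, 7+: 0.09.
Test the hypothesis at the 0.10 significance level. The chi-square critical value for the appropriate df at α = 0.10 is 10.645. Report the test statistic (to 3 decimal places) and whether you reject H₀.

Expected counts E_i = n·p_i: 290×0.02 = 5.8, 290×0.09 = 26.1, 290×0.17 = 49.3, 290×0.21 = 60.9, 290×0.19 = 55.1, 290×0.14 = 40.6, 290×0.09 = 26.1, 290×0.09 = 26.1.
0: (12 − 5.8)²/5.8 = 38.44/5.8 = 6.6276
1: (5 − 26.1)²/26.1 = 445.21/26.1 = 17.0579
2: (47 − 49.3)²/49.3 = 5.29/49.3 = 0.1073
3: (78 − 60.9)²/60.9 = 292.41/60.9 = 4.8015
4: (80 − 55.1)²/55.1 = 620.01/55.1 = 11.2525
5: (35 − 40.6)²/40.6 = 31.36/40.6 = 0.7724
6: (3 − 26.1)²/26.1 = 533.61/26.1 = 20.4448
7+: (30 − 26.1)²/26.1 = 15.21/26.1 = 0.5828
Sum = 61.647
df = 6. Since 61.647 > 10.645, we reject H₀.

61.647; reject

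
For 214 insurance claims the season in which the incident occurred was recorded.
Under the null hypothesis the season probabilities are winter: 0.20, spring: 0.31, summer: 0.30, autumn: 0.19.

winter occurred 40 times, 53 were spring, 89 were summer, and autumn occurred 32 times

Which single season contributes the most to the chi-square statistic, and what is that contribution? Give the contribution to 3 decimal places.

summer, 9.580

Expected counts E_i = n·p_i: 214×0.20 = 42.8, 214×0.31 = 66.34, 214×0.30 = 64.2, 214×0.19 = 40.66.
cat         O        E   (O−E)²/E
winter     40     42.8     0.1832
spring     53    66.34     2.6825
summer     89     64.2     9.5801
autumn     32    40.66     1.8445
The largest term is for summer: 9.580.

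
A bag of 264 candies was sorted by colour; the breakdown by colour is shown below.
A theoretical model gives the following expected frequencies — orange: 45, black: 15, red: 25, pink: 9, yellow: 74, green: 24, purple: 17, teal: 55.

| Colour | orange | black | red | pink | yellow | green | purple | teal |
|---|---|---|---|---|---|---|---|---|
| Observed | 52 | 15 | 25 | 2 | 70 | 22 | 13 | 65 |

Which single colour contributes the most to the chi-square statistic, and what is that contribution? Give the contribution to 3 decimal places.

pink, 5.444

cat         O        E   (O−E)²/E
orange     52       45     1.0889
black      15       15     0.0000
red        25       25     0.0000
pink        2        9     5.4444
yellow     70       74     0.2162
green      22       24     0.1667
purple     13       17     0.9412
teal       65       55     1.8182
The largest term is for pink: 5.444.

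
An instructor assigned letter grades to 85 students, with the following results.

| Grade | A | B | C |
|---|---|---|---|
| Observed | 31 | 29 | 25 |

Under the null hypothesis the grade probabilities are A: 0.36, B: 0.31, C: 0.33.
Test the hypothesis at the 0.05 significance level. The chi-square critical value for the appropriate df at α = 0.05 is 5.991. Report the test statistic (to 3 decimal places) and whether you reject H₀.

Expected counts E_i = n·p_i: 85×0.36 = 30.6, 85×0.31 = 26.35, 85×0.33 = 28.05.
A: (31 − 30.6)²/30.6 = 0.16/30.6 = 0.0052
B: (29 − 26.35)²/26.35 = 7.0225/26.35 = 0.2665
C: (25 − 28.05)²/28.05 = 9.3025/28.05 = 0.3316
Sum = 0.603
df = 2. Since 0.603 < 5.991, we do not reject H₀.

0.603; do not reject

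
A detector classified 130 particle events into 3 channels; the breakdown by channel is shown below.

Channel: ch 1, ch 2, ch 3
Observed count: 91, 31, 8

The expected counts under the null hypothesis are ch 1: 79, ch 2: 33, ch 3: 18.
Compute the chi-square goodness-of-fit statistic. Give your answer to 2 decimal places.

7.50

cat         O        E   (O−E)²/E
ch 1       91       79      1.823
ch 2       31       33      0.121
ch 3        8       18      5.556
Sum = 7.50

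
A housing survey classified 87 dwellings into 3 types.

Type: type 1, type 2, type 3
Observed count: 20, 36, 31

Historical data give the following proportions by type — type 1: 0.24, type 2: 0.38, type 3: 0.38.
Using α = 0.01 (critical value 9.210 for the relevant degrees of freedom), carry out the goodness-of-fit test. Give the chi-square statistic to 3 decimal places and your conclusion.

Expected counts E_i = n·p_i: 87×0.24 = 20.88, 87×0.38 = 33.06, 87×0.38 = 33.06.
type 1: (20 − 20.88)²/20.88 = 0.7744/20.88 = 0.0371
type 2: (36 − 33.06)²/33.06 = 8.6436/33.06 = 0.2615
type 3: (31 − 33.06)²/33.06 = 4.2436/33.06 = 0.1284
Sum = 0.427
df = 2. Since 0.427 < 9.210, we do not reject H₀.

0.427; do not reject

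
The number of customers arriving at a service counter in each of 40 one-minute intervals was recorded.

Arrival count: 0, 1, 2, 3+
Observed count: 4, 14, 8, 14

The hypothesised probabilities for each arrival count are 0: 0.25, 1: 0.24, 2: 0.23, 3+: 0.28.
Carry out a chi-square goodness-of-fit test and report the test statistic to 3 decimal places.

6.473

Expected counts E_i = n·p_i: 40×0.25 = 10, 40×0.24 = 9.6, 40×0.23 = 9.2, 40×0.28 = 11.2.
χ² = (4−10)²/10 + (14−9.6)²/9.6 + (8−9.2)²/9.2 + (14−11.2)²/11.2
   = 3.6000 + 2.0167 + 0.1565 + 0.7000
Sum = 6.473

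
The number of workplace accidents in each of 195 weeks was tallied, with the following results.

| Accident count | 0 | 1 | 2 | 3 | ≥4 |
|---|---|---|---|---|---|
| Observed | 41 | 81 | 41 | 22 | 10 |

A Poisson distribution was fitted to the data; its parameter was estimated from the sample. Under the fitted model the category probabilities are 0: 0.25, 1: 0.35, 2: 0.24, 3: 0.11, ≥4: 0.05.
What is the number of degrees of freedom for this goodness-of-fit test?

There are k = 5 categories and 1 parameter estimated from the data, so df = 5 − 1 − 1 = 3.

3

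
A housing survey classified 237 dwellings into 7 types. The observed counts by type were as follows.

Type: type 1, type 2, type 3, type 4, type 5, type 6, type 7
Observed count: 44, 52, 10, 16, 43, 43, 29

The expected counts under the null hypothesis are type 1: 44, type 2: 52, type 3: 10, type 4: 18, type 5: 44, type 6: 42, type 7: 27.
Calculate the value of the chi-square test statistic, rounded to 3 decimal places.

0.417

cat         O        E   (O−E)²/E
type 1     44       44     0.0000
type 2     52       52     0.0000
type 3     10       10     0.0000
type 4     16       18     0.2222
type 5     43       44     0.0227
type 6     43       42     0.0238
type 7     29       27     0.1481
Sum = 0.417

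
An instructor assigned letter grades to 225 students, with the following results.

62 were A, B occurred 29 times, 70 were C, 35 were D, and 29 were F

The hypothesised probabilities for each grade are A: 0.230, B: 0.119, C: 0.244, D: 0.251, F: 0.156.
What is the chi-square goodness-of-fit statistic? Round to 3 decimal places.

Expected counts E_i = n·p_i: 225×0.230 = 51.75, 225×0.119 = 26.775, 225×0.244 = 54.9, 225×0.251 = 56.475, 225×0.156 = 35.1.
cat         O        E   (O−E)²/E
A          62    51.75     2.0302
B          29   26.775     0.1849
C          70     54.9     4.1532
D          35   56.475     8.1660
F          29     35.1     1.0601
Sum = 15.594

15.594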